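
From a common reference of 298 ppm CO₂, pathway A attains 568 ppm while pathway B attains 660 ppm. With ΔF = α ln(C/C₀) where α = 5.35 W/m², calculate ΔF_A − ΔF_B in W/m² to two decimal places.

ΔF_A = 5.35 ln(568/298) = 5.35 × 0.64503 = 3.4509 W/m².
ΔF_B = 5.35 ln(660/298) = 5.35 × 0.79515 = 4.2541 W/m².
Difference: 3.4509 − 4.2541 = -0.8032 W/m².

ΔF_A − ΔF_B = -0.80 W/m²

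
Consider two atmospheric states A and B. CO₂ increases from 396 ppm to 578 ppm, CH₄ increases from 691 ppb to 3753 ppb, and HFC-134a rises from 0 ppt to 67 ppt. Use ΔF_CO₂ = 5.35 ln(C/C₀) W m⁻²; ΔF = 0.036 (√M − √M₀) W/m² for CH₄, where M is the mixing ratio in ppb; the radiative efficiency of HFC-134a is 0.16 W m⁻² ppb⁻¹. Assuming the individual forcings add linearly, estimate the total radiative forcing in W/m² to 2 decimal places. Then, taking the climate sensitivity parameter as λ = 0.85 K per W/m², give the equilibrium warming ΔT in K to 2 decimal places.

ΔF = 3.29 W/m²; ΔT = 2.80 K

CO₂: 5.35 × ln(578/396) = 5.35 × ln(1.45960) = 5.35 × 0.37816 = 2.0232 W/m².
CH₄: 0.036 × (√3753 − √691) = 0.036 × (61.2617 − 26.2869) = 0.036 × 34.9748 = 1.2591 W/m².
HFC-134a: Δ = 67 − 0 = 67 ppt = 0.067 ppb; ΔF = 0.16 × 0.067 = 0.0107 W/m².
Total ΔF = 2.0232 + 1.2591 + 0.0107 = 3.2930 W/m².
ΔT = λ ΔF = 0.85 × 3.29 = 2.7965 K.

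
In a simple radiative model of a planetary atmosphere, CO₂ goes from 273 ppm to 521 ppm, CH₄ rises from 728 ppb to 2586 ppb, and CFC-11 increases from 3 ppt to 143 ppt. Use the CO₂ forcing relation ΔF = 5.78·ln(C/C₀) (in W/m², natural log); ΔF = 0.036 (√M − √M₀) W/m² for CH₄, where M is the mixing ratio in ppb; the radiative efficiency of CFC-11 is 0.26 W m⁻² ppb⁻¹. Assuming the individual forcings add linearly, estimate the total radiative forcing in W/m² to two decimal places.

CO₂: 5.78 × ln(521/273) = 5.78 × ln(1.90842) = 5.78 × 0.64628 = 3.7355 W/m².
CH₄: 0.036 × (√2586 − √728) = 0.036 × (50.8527 − 26.9815) = 0.036 × 23.8712 = 0.8594 W/m².
CFC-11: Δ = 143 − 3 = 140 ppt = 0.140 ppb; ΔF = 0.26 × 0.140 = 0.0364 W/m².
Total ΔF = 3.7355 + 0.8594 + 0.0364 = 4.6313 W/m².

ΔF = 4.63 W/m²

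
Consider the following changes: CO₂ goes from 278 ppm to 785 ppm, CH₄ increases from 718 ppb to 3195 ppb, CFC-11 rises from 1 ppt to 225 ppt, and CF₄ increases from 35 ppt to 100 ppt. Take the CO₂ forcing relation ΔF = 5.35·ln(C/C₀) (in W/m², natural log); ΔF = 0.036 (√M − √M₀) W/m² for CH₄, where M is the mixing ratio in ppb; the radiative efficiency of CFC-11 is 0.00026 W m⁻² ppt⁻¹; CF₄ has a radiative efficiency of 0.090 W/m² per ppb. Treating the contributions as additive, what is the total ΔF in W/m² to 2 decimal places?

CO₂: 5.35 × ln(785/278) = 5.35 × ln(2.82374) = 5.35 × 1.03806 = 5.5536 W/m².
CH₄: 0.036 × (√3195 − √718) = 0.036 × (56.5243 − 26.7955) = 0.036 × 29.7288 = 1.0702 W/m².
CFC-11: ΔF = 0.00026 × (225 − 1) = 0.00026 × 224 = 0.0582 W/m².
CF₄: Δ = 100 − 35 = 65 ppt = 0.065 ppb; ΔF = 0.090 × 0.065 = 0.0059 W/m².
Total ΔF = 5.5536 + 1.0702 + 0.0582 + 0.0059 = 6.6879 W/m².

ΔF = 6.69 W/m²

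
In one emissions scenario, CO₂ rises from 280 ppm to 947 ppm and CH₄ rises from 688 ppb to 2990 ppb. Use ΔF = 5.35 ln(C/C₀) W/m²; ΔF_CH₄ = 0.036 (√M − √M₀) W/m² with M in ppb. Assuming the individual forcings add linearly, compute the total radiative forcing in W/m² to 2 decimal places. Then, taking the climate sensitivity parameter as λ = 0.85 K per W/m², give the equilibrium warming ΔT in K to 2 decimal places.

ΔF = 7.54 W/m²; ΔT = 6.41 K

CO₂: 5.35 × ln(947/280) = 5.35 × ln(3.38214) = 5.35 × 1.21851 = 6.5190 W/m².
CH₄: 0.036 × (√2990 − √688) = 0.036 × (54.6809 − 26.2298) = 0.036 × 28.4511 = 1.0242 W/m².
Total ΔF = 6.5190 + 1.0242 = 7.5432 W/m².
ΔT = λ ΔF = 0.85 × 7.54 = 6.4090 K.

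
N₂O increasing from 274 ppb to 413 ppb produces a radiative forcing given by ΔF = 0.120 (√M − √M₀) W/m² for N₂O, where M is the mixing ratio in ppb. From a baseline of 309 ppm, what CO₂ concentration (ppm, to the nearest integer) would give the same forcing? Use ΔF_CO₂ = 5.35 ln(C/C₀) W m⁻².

C ≈ 336 ppm

N₂O forcing: 0.120 × (√413 − √274) = 0.120 × (20.3224 − 16.5529) = 0.120 × 3.7695 = 0.45234 W/m².
Set 5.35 ln(C/309) = 0.45234: ln(C/309) = 0.45234/5.35 = 0.08455, so C = 309 × e^0.08455 = 309 × 1.08823 = 336.26 ppm.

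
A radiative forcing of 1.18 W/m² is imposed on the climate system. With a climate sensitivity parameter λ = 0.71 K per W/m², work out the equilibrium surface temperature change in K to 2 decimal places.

ΔT = 0.84 K

ΔT = λ ΔF = 0.71 × 1.18 = 0.8378 K.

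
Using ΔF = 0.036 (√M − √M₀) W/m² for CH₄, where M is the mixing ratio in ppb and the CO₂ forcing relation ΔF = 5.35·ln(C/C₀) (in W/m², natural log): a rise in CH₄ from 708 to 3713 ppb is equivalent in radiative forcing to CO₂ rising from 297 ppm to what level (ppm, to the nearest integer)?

CH₄ forcing: 0.036 × (√3713 − √708) = 0.036 × (60.9344 − 26.6083) = 0.036 × 34.3261 = 1.23574 W/m².
Set 5.35 ln(C/297) = 1.23574: ln(C/297) = 1.23574/5.35 = 0.23098, so C = 297 × e^0.23098 = 297 × 1.25983 = 374.17 ppm.

C ≈ 374 ppm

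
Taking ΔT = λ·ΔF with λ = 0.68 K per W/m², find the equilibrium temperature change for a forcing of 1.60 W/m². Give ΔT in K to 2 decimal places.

ΔT = λ ΔF = 0.68 × 1.60 = 1.0880 K.

ΔT = 1.09 K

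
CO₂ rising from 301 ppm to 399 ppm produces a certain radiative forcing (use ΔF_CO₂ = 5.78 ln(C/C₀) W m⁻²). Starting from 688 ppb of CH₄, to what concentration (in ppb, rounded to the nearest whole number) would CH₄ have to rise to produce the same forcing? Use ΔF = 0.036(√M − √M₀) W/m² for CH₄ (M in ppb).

M ≈ 5110 ppb

CO₂ forcing: 5.78 × ln(399/301) = 5.78 × 0.281851 = 1.62910 W/m².
Set 0.036(√M − √688) = 1.62910: √M = 1.62910/0.036 + √688 = 45.2528 + 26.2298 = 71.4826.
M = (71.4826)² = 5109.76 ppb.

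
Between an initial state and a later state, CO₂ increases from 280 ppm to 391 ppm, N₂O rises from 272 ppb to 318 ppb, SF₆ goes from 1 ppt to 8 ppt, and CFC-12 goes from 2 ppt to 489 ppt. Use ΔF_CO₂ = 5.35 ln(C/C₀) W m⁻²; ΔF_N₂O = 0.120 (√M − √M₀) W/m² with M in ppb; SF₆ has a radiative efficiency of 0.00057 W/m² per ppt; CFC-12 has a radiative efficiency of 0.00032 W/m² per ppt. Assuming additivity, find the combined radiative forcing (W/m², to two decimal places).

ΔF = 2.11 W/m²

CO₂: 5.35 × ln(391/280) = 5.35 × ln(1.39643) = 5.35 × 0.33392 = 1.7865 W/m².
N₂O: 0.120 × (√318 − √272) = 0.120 × (17.8326 − 16.4924) = 0.120 × 1.3402 = 0.1608 W/m².
SF₆: ΔF = 0.00057 × (8 − 1) = 0.00057 × 7 = 0.0040 W/m².
CFC-12: ΔF = 0.00032 × (489 − 2) = 0.00032 × 487 = 0.1558 W/m².
Total ΔF = 1.7865 + 0.1608 + 0.0040 + 0.1558 = 2.1071 W/m².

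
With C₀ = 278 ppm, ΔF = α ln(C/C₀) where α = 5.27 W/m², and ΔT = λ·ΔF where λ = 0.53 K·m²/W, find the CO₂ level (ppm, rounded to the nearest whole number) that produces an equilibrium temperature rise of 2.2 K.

Required forcing: ΔF = ΔT/λ = 2.2/0.53 = 4.1509 W/m².
Then ln(C/278) = ΔF/5.27 = 4.1509/5.27 = 0.78765.
So C = 278 × e^0.78765 = 278 × 2.19822 = 611.11 ppm.

C ≈ 611 ppm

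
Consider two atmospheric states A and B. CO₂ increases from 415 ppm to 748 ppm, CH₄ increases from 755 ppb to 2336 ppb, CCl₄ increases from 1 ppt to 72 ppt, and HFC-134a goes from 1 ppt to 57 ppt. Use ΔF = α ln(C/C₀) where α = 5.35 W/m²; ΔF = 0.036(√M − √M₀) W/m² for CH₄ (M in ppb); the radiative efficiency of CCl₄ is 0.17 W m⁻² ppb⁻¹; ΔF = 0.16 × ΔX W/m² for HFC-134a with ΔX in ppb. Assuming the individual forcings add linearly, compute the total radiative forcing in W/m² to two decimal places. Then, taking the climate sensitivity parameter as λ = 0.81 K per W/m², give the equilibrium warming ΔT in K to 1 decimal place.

ΔF = 3.92 W/m²; ΔT = 3.2 K

CO₂: 5.35 × ln(748/415) = 5.35 × ln(1.80241) = 5.35 × 0.58912 = 3.1518 W/m².
CH₄: 0.036 × (√2336 − √755) = 0.036 × (48.3322 − 27.4773) = 0.036 × 20.8549 = 0.7508 W/m².
CCl₄: Δ = 72 − 1 = 71 ppt = 0.071 ppb; ΔF = 0.17 × 0.071 = 0.0121 W/m².
HFC-134a: Δ = 57 − 1 = 56 ppt = 0.056 ppb; ΔF = 0.16 × 0.056 = 0.0090 W/m².
Total ΔF = 3.1518 + 0.7508 + 0.0121 + 0.0090 = 3.9237 W/m².
ΔT = λ ΔF = 0.81 × 3.92 = 3.1752 K.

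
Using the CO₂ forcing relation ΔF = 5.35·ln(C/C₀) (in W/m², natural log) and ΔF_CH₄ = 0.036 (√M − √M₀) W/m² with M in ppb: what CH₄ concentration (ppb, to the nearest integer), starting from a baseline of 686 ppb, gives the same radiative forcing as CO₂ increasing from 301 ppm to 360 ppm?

CO₂ forcing: 5.35 × ln(360/301) = 5.35 × 0.178994 = 0.95762 W/m².
Set 0.036(√M − √686) = 0.95762: √M = 0.95762/0.036 + √686 = 26.6006 + 26.1916 = 52.7922.
M = (52.7922)² = 2787.02 ppb.

M ≈ 2787 ppb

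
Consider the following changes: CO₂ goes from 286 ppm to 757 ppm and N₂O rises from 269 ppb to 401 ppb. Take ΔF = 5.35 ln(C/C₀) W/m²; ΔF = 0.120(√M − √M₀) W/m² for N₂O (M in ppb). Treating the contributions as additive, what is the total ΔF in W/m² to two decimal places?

CO₂: 5.35 × ln(757/286) = 5.35 × ln(2.64685) = 5.35 × 0.97337 = 5.2075 W/m².
N₂O: 0.120 × (√401 − √269) = 0.120 × (20.0250 − 16.4012) = 0.120 × 3.6238 = 0.4349 W/m².
Total ΔF = 5.2075 + 0.4349 = 5.6424 W/m².

ΔF = 5.64 W/m²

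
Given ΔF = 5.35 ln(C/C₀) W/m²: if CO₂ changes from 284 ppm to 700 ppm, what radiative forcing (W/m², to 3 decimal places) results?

ΔF = 4.826 W/m²

CO₂ absorption bands are partially saturated, so forcing scales with the logarithm of the concentration ratio.
CO₂: 5.35 × ln(700/284) = 5.35 × ln(2.46479) = 5.35 × 0.90211 = 4.8263 W/m².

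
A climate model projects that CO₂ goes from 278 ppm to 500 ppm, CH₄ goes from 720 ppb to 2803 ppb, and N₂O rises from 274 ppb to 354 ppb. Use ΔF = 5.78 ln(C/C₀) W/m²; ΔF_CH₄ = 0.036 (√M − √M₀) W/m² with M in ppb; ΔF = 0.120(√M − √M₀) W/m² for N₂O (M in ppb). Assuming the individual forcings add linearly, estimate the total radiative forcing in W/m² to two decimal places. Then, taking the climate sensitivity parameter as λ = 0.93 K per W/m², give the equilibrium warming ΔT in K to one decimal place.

CO₂: 5.78 × ln(500/278) = 5.78 × ln(1.79856) = 5.78 × 0.58699 = 3.3928 W/m².
CH₄: 0.036 × (√2803 − √720) = 0.036 × (52.9434 − 26.8328) = 0.036 × 26.1106 = 0.9400 W/m².
N₂O: 0.120 × (√354 − √274) = 0.120 × (18.8149 − 16.5529) = 0.120 × 2.2620 = 0.2714 W/m².
Total ΔF = 3.3928 + 0.9400 + 0.2714 = 4.6042 W/m².
ΔT = λ ΔF = 0.93 × 4.60 = 4.2780 K.

ΔF = 4.60 W/m²; ΔT = 4.3 K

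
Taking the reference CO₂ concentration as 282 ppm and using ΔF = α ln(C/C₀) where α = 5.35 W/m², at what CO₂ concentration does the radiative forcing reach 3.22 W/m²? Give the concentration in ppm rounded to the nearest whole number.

Set 5.35 ln(C/282) = 3.22, so ln(C/282) = 3.22/5.35 = 0.60187.
Then C/282 = e^0.60187 = 1.82553, giving C = 282 × 1.82553 = 514.80 ppm.

C ≈ 515 ppm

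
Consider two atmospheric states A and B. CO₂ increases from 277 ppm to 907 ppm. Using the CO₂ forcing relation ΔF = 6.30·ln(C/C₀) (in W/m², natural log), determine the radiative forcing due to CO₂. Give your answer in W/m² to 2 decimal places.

ΔF = 7.47 W/m²

CO₂ absorption bands are partially saturated, so forcing scales with the logarithm of the concentration ratio.
CO₂: 6.30 × ln(907/277) = 6.30 × ln(3.27437) = 6.30 × 1.18613 = 7.4726 W/m².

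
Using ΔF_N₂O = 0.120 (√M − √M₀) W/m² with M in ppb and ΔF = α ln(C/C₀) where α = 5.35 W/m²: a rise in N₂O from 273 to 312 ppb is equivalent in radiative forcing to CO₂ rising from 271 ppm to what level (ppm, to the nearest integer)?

N₂O forcing: 0.120 × (√312 − √273) = 0.120 × (17.6635 − 16.5227) = 0.120 × 1.1408 = 0.13690 W/m².
Set 5.35 ln(C/271) = 0.13690: ln(C/271) = 0.13690/5.35 = 0.02559, so C = 271 × e^0.02559 = 271 × 1.02592 = 278.02 ppm.

C ≈ 278 ppm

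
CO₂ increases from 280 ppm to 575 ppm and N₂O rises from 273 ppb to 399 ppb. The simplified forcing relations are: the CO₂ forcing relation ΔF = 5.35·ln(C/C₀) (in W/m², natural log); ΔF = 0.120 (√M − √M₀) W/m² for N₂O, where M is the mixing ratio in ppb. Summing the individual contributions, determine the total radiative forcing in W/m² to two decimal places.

ΔF = 4.26 W/m²

CO₂: 5.35 × ln(575/280) = 5.35 × ln(2.05357) = 5.35 × 0.71958 = 3.8498 W/m².
N₂O: 0.120 × (√399 − √273) = 0.120 × (19.9750 − 16.5227) = 0.120 × 3.4523 = 0.4143 W/m².
Total ΔF = 3.8498 + 0.4143 = 4.2641 W/m².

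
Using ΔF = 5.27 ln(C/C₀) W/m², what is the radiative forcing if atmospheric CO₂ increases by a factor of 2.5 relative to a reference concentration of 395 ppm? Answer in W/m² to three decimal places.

Because the forcing depends only on the ratio C/C₀, the initial concentration does not enter.
ΔF = 5.27 × ln(2.5) = 5.27 × 0.91629 = 4.8288 W/m².

ΔF = 4.829 W/m²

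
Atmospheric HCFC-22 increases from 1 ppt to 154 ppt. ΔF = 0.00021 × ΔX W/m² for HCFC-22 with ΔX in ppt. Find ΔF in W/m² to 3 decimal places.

HCFC-22: ΔF = 0.00021 × (154 − 1) = 0.00021 × 153 = 0.0321 W/m².

ΔF = 0.032 W/m²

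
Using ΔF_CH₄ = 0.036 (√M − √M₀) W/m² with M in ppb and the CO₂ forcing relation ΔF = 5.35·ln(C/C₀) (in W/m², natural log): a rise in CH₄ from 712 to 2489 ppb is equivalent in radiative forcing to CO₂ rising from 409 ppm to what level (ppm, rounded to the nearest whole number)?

C ≈ 478 ppm

CH₄ forcing: 0.036 × (√2489 − √712) = 0.036 × (49.8899 − 26.6833) = 0.036 × 23.2066 = 0.83544 W/m².
Set 5.35 ln(C/409) = 0.83544: ln(C/409) = 0.83544/5.35 = 0.15616, so C = 409 × e^0.15616 = 409 × 1.16901 = 478.13 ppm.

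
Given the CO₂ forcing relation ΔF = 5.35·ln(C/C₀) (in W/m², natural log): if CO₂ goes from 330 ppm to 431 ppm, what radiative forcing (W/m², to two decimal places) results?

CO₂: 5.35 × ln(431/330) = 5.35 × ln(1.30606) = 5.35 × 0.26701 = 1.4285 W/m².

ΔF = 1.43 W/m²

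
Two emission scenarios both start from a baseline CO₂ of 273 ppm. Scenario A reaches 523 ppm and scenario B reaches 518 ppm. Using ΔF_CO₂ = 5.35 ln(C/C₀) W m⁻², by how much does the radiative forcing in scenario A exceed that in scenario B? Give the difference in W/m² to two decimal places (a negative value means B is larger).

ΔF_A = 5.35 ln(523/273) = 5.35 × 0.65011 = 3.4781 W/m².
ΔF_B = 5.35 ln(518/273) = 5.35 × 0.64050 = 3.4267 W/m².
Difference: 3.4781 − 3.4267 = 0.0514 W/m².

ΔF_A − ΔF_B = 0.05 W/m²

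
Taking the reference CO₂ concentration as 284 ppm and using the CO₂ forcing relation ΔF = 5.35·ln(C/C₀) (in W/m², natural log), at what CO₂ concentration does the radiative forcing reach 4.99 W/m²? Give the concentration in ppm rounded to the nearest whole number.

C ≈ 722 ppm

Set 5.35 ln(C/284) = 4.99, so ln(C/284) = 4.99/5.35 = 0.93271.
Then C/284 = e^0.93271 = 2.54139, giving C = 284 × 2.54139 = 721.75 ppm.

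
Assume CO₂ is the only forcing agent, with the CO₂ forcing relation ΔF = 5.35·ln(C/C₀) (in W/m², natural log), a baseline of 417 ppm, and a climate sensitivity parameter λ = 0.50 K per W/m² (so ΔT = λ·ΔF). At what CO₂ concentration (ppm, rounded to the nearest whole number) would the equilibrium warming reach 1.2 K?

C ≈ 653 ppm

Required forcing: ΔF = ΔT/λ = 1.2/0.50 = 2.4000 W/m².
Then ln(C/417) = ΔF/5.35 = 2.4000/5.35 = 0.44860.
So C = 417 × e^0.44860 = 417 × 1.56612 = 653.07 ppm.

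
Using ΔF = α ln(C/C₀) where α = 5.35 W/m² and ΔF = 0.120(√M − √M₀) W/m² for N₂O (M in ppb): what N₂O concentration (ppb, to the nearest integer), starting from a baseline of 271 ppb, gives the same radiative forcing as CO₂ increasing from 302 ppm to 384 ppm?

CO₂ forcing: 5.35 × ln(384/302) = 5.35 × 0.240216 = 1.28516 W/m².
Set 0.120(√M − √271) = 1.28516: √M = 1.28516/0.120 + √271 = 10.7097 + 16.4621 = 27.1718.
M = (27.1718)² = 738.31 ppb.

M ≈ 738 ppb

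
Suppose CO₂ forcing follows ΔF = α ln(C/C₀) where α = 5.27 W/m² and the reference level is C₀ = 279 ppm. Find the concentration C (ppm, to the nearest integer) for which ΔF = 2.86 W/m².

C ≈ 480 ppm

Set 5.27 ln(C/279) = 2.86, so ln(C/279) = 2.86/5.27 = 0.54269.
Then C/279 = e^0.54269 = 1.72063, giving C = 279 × 1.72063 = 480.06 ppm.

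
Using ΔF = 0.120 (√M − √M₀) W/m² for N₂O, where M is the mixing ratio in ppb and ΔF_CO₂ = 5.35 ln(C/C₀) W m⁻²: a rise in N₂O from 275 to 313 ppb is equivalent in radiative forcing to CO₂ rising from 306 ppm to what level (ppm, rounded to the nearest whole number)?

N₂O forcing: 0.120 × (√313 − √275) = 0.120 × (17.6918 − 16.5831) = 0.120 × 1.1087 = 0.13304 W/m².
Set 5.35 ln(C/306) = 0.13304: ln(C/306) = 0.13304/5.35 = 0.02487, so C = 306 × e^0.02487 = 306 × 1.02518 = 313.71 ppm.

C ≈ 314 ppm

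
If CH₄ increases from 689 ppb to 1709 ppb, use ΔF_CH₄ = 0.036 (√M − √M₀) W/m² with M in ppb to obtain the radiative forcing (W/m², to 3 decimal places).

CH₄: 0.036 × (√1709 − √689) = 0.036 × (41.3401 − 26.2488) = 0.036 × 15.0913 = 0.5433 W/m².

ΔF = 0.543 W/m²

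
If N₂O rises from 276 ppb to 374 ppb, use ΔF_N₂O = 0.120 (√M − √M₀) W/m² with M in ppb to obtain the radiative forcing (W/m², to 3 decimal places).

N₂O: 0.120 × (√374 − √276) = 0.120 × (19.3391 − 16.6132) = 0.120 × 2.7259 = 0.3271 W/m².

ΔF = 0.327 W/m²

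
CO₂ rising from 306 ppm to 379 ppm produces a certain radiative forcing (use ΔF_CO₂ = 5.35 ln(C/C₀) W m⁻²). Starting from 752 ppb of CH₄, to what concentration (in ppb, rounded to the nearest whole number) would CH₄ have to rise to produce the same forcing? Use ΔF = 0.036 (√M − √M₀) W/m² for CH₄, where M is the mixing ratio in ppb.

CO₂ forcing: 5.35 × ln(379/306) = 5.35 × 0.213951 = 1.14464 W/m².
Set 0.036(√M − √752) = 1.14464: √M = 1.14464/0.036 + √752 = 31.7956 + 27.4226 = 59.2182.
M = (59.2182)² = 3506.80 ppb.

M ≈ 3507 ppb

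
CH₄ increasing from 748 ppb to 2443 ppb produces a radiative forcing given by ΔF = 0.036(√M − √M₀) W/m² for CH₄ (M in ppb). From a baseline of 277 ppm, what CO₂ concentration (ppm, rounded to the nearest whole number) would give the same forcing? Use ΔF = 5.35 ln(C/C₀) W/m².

C ≈ 321 ppm

CH₄ forcing: 0.036 × (√2443 − √748) = 0.036 × (49.4267 − 27.3496) = 0.036 × 22.0771 = 0.79478 W/m².
Set 5.35 ln(C/277) = 0.79478: ln(C/277) = 0.79478/5.35 = 0.14856, so C = 277 × e^0.14856 = 277 × 1.16016 = 321.36 ppm.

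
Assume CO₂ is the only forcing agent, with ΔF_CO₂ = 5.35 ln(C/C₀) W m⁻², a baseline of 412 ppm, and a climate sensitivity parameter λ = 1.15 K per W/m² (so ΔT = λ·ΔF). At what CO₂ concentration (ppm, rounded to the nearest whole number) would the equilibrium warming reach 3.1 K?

C ≈ 682 ppm

Required forcing: ΔF = ΔT/λ = 3.1/1.15 = 2.6957 W/m².
Then ln(C/412) = ΔF/5.35 = 2.6957/5.35 = 0.50387.
So C = 412 × e^0.50387 = 412 × 1.65511 = 681.91 ppm.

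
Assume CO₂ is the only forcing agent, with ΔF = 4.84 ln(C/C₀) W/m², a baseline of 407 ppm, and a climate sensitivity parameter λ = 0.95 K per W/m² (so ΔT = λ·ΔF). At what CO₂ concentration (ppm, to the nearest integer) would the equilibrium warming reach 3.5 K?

C ≈ 871 ppm

Required forcing: ΔF = ΔT/λ = 3.5/0.95 = 3.6842 W/m².
Then ln(C/407) = ΔF/4.84 = 3.6842/4.84 = 0.76120.
So C = 407 × e^0.76120 = 407 × 2.14084 = 871.32 ppm.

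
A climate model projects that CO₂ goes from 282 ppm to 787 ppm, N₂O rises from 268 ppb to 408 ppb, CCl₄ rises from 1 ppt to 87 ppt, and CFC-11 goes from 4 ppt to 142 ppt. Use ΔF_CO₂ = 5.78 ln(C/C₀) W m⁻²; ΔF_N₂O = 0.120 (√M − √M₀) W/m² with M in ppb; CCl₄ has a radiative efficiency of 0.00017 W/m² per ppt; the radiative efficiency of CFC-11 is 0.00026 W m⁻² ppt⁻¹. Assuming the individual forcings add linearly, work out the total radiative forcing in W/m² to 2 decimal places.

CO₂: 5.78 × ln(787/282) = 5.78 × ln(2.79078) = 5.78 × 1.02632 = 5.9321 W/m².
N₂O: 0.120 × (√408 − √268) = 0.120 × (20.1990 − 16.3707) = 0.120 × 3.8283 = 0.4594 W/m².
CCl₄: ΔF = 0.00017 × (87 − 1) = 0.00017 × 86 = 0.0146 W/m².
CFC-11: ΔF = 0.00026 × (142 − 4) = 0.00026 × 138 = 0.0359 W/m².
Total ΔF = 5.9321 + 0.4594 + 0.0146 + 0.0359 = 6.4420 W/m².

ΔF = 6.44 W/m²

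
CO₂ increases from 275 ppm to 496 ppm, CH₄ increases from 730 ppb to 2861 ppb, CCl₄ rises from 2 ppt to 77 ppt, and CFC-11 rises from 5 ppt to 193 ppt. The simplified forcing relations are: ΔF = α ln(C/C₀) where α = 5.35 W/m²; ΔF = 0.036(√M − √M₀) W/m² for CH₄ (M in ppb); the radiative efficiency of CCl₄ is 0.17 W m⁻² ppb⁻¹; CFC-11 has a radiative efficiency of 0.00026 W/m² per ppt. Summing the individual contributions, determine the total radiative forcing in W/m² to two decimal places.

CO₂: 5.35 × ln(496/275) = 5.35 × ln(1.80364) = 5.35 × 0.58981 = 3.1555 W/m².
CH₄: 0.036 × (√2861 − √730) = 0.036 × (53.4883 − 27.0185) = 0.036 × 26.4698 = 0.9529 W/m².
CCl₄: Δ = 77 − 2 = 75 ppt = 0.075 ppb; ΔF = 0.17 × 0.075 = 0.0128 W/m².
CFC-11: ΔF = 0.00026 × (193 − 5) = 0.00026 × 188 = 0.0489 W/m².
Total ΔF = 3.1555 + 0.9529 + 0.0128 + 0.0489 = 4.1701 W/m².

ΔF = 4.17 W/m²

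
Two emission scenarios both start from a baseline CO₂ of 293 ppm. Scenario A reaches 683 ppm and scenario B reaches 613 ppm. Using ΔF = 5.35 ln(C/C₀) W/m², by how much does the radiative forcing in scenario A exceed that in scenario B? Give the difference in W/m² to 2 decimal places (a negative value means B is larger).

ΔF_A = 5.35 ln(683/293) = 5.35 × 0.84632 = 4.5278 W/m².
ΔF_B = 5.35 ln(613/293) = 5.35 × 0.73819 = 3.9493 W/m².
Difference: 4.5278 − 3.9493 = 0.5785 W/m².

ΔF_A − ΔF_B = 0.58 W/m²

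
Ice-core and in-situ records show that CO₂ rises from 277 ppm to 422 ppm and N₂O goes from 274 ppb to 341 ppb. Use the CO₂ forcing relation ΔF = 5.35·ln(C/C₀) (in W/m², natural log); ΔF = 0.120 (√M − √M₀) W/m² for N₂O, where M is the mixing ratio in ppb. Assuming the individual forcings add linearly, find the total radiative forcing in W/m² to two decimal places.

CO₂: 5.35 × ln(422/277) = 5.35 × ln(1.52347) = 5.35 × 0.42099 = 2.2523 W/m².
N₂O: 0.120 × (√341 − √274) = 0.120 × (18.4662 − 16.5529) = 0.120 × 1.9133 = 0.2296 W/m².
Total ΔF = 2.2523 + 0.2296 = 2.4819 W/m².

ΔF = 2.48 W/m²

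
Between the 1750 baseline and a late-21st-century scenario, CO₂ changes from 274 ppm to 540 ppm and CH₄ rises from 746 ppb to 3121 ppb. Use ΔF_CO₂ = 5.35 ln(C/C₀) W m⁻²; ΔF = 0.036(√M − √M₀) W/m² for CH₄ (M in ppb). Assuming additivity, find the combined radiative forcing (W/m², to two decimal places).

ΔF = 4.66 W/m²

CO₂: 5.35 × ln(540/274) = 5.35 × ln(1.97080) = 5.35 × 0.67844 = 3.6297 W/m².
CH₄: 0.036 × (√3121 − √746) = 0.036 × (55.8659 − 27.3130) = 0.036 × 28.5529 = 1.0279 W/m².
Total ΔF = 3.6297 + 1.0279 = 4.6576 W/m².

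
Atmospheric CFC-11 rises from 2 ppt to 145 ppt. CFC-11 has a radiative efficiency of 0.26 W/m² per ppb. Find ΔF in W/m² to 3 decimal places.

ΔF = 0.037 W/m²

CFC-11: Δ = 145 − 2 = 143 ppt = 0.143 ppb; ΔF = 0.26 × 0.143 = 0.0372 W/m².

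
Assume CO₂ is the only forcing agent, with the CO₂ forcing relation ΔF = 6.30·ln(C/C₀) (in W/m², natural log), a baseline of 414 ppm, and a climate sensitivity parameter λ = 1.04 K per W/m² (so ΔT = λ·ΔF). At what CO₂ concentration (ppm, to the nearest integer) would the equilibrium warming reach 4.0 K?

C ≈ 762 ppm

Required forcing: ΔF = ΔT/λ = 4.0/1.04 = 3.8462 W/m².
Then ln(C/414) = ΔF/6.30 = 3.8462/6.30 = 0.61051.
So C = 414 × e^0.61051 = 414 × 1.84137 = 762.33 ppm.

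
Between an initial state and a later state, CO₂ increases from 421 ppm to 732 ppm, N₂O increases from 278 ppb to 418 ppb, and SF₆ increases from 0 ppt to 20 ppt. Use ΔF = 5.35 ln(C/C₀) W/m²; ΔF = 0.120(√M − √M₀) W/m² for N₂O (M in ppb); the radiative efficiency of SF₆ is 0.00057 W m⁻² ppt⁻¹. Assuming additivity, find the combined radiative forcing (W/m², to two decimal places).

ΔF = 3.42 W/m²

CO₂: 5.35 × ln(732/421) = 5.35 × ln(1.73872) = 5.35 × 0.55315 = 2.9594 W/m².
N₂O: 0.120 × (√418 − √278) = 0.120 × (20.4450 − 16.6733) = 0.120 × 3.7717 = 0.4526 W/m².
SF₆: ΔF = 0.00057 × (20 − 0) = 0.00057 × 20 = 0.0114 W/m².
Total ΔF = 2.9594 + 0.4526 + 0.0114 = 3.4234 W/m².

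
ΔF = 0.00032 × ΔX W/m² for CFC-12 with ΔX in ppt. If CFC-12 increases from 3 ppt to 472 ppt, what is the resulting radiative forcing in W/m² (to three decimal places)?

ΔF = 0.150 W/m²

CFC-12: ΔF = 0.00032 × (472 − 3) = 0.00032 × 469 = 0.1501 W/m².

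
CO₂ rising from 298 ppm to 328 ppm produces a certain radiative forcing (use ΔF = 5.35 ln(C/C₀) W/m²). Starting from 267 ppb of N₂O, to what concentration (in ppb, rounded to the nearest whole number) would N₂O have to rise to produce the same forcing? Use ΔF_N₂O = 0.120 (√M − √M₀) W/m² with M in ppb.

CO₂ forcing: 5.35 × ln(328/298) = 5.35 × 0.095920 = 0.51317 W/m².
Set 0.120(√M − √267) = 0.51317: √M = 0.51317/0.120 + √267 = 4.2764 + 16.3401 = 20.6165.
M = (20.6165)² = 425.04 ppb.

M ≈ 425 ppb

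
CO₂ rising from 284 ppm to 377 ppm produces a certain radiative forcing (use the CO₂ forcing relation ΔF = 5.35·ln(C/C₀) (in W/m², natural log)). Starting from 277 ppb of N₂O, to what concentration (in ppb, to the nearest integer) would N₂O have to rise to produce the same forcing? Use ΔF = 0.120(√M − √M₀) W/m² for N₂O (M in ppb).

CO₂ forcing: 5.35 × ln(377/284) = 5.35 × 0.283271 = 1.51550 W/m².
Set 0.120(√M − √277) = 1.51550: √M = 1.51550/0.120 + √277 = 12.6292 + 16.6433 = 29.2725.
M = (29.2725)² = 856.88 ppb.

M ≈ 857 ppb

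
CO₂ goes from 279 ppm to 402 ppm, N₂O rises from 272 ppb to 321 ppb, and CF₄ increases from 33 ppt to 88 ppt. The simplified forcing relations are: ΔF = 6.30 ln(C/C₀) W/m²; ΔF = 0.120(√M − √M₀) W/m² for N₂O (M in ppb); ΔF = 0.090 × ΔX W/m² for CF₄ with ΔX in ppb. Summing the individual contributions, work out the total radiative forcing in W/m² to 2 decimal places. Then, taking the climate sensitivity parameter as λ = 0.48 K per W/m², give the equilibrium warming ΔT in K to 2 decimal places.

CO₂: 6.30 × ln(402/279) = 6.30 × ln(1.44086) = 6.30 × 0.36524 = 2.3010 W/m².
N₂O: 0.120 × (√321 − √272) = 0.120 × (17.9165 − 16.4924) = 0.120 × 1.4241 = 0.1709 W/m².
CF₄: Δ = 88 − 33 = 55 ppt = 0.055 ppb; ΔF = 0.090 × 0.055 = 0.0050 W/m².
Total ΔF = 2.3010 + 0.1709 + 0.0050 = 2.4769 W/m².
ΔT = λ ΔF = 0.48 × 2.48 = 1.1904 K.

ΔF = 2.48 W/m²; ΔT = 1.19 K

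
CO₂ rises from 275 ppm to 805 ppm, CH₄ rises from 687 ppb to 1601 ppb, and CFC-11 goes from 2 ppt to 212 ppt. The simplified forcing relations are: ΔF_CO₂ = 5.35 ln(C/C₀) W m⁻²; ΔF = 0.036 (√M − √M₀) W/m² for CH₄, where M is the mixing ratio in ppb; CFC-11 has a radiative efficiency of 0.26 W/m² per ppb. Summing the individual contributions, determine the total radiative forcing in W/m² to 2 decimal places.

CO₂: 5.35 × ln(805/275) = 5.35 × ln(2.92727) = 5.35 × 1.07407 = 5.7463 W/m².
CH₄: 0.036 × (√1601 − √687) = 0.036 × (40.0125 − 26.2107) = 0.036 × 13.8018 = 0.4969 W/m².
CFC-11: Δ = 212 − 2 = 210 ppt = 0.210 ppb; ΔF = 0.26 × 0.210 = 0.0546 W/m².
Total ΔF = 5.7463 + 0.4969 + 0.0546 = 6.2978 W/m².

ΔF = 6.30 W/m²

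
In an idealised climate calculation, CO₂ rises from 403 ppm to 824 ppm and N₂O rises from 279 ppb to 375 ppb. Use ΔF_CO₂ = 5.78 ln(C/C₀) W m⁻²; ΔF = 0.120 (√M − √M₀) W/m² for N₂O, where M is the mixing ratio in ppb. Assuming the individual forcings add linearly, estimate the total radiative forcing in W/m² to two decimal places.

ΔF = 4.45 W/m²

CO₂: 5.78 × ln(824/403) = 5.78 × ln(2.04467) = 5.78 × 0.71524 = 4.1341 W/m².
N₂O: 0.120 × (√375 − √279) = 0.120 × (19.3649 − 16.7033) = 0.120 × 2.6616 = 0.3194 W/m².
Total ΔF = 4.1341 + 0.3194 = 4.4535 W/m².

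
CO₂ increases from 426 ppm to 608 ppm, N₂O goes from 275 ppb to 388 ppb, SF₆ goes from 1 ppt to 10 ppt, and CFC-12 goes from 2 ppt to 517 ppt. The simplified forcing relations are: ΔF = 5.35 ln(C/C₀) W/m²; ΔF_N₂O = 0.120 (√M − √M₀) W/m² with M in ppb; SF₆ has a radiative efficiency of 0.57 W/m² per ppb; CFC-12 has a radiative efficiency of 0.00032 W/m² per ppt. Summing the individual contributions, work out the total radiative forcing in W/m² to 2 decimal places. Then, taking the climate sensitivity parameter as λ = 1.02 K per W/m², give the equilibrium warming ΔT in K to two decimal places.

CO₂: 5.35 × ln(608/426) = 5.35 × ln(1.42723) = 5.35 × 0.35574 = 1.9032 W/m².
N₂O: 0.120 × (√388 − √275) = 0.120 × (19.6977 − 16.5831) = 0.120 × 3.1146 = 0.3738 W/m².
SF₆: Δ = 10 − 1 = 9 ppt = 0.009 ppb; ΔF = 0.57 × 0.009 = 0.0051 W/m².
CFC-12: ΔF = 0.00032 × (517 − 2) = 0.00032 × 515 = 0.1648 W/m².
Total ΔF = 1.9032 + 0.3738 + 0.0051 + 0.1648 = 2.4469 W/m².
ΔT = λ ΔF = 1.02 × 2.45 = 2.4990 K.

ΔF = 2.45 W/m²; ΔT = 2.50 K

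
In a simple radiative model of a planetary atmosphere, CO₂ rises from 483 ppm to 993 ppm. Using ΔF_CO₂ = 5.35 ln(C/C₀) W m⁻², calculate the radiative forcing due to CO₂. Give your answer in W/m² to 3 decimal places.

ΔF = 3.856 W/m²

CO₂ absorption bands are partially saturated, so forcing scales with the logarithm of the concentration ratio.
CO₂: 5.35 × ln(993/483) = 5.35 × ln(2.05590) = 5.35 × 0.72071 = 3.8558 W/m².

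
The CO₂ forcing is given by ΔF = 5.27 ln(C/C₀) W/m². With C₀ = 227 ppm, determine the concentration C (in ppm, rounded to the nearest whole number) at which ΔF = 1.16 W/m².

Set 5.27 ln(C/227) = 1.16, so ln(C/227) = 1.16/5.27 = 0.22011.
Then C/227 = e^0.22011 = 1.24621, giving C = 227 × 1.24621 = 282.89 ppm.

C ≈ 283 ppm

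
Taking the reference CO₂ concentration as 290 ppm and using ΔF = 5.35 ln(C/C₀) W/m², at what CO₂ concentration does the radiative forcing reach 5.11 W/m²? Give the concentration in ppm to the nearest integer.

Set 5.35 ln(C/290) = 5.11, so ln(C/290) = 5.11/5.35 = 0.95514.
Then C/290 = e^0.95514 = 2.59903, giving C = 290 × 2.59903 = 753.72 ppm.

C ≈ 754 ppm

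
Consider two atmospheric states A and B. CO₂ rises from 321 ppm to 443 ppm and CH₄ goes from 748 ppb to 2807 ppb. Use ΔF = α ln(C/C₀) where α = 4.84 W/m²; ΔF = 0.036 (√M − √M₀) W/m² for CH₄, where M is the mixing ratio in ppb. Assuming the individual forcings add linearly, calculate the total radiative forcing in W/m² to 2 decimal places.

ΔF = 2.48 W/m²

CO₂: 4.84 × ln(443/321) = 4.84 × ln(1.38006) = 4.84 × 0.32213 = 1.5591 W/m².
CH₄: 0.036 × (√2807 − √748) = 0.036 × (52.9811 − 27.3496) = 0.036 × 25.6315 = 0.9227 W/m².
Total ΔF = 1.5591 + 0.9227 = 2.4818 W/m².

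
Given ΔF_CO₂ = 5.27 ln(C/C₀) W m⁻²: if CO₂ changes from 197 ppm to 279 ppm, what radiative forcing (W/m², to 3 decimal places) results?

ΔF = 1.834 W/m²

CO₂: 5.27 × ln(279/197) = 5.27 × ln(1.41624) = 5.27 × 0.34801 = 1.8340 W/m².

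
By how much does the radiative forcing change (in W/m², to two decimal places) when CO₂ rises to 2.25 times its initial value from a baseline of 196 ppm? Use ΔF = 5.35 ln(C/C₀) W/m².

ΔF = 4.34 W/m²

ΔF = 5.35 × ln(2.25) = 5.35 × 0.81093 = 4.3385 W/m².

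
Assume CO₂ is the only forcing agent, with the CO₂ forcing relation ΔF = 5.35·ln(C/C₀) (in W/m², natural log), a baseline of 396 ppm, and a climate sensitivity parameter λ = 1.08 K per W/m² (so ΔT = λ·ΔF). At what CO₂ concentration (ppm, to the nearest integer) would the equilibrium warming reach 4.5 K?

Required forcing: ΔF = ΔT/λ = 4.5/1.08 = 4.1667 W/m².
Then ln(C/396) = ΔF/5.35 = 4.1667/5.35 = 0.77882.
So C = 396 × e^0.77882 = 396 × 2.17890 = 862.84 ppm.

C ≈ 863 ppm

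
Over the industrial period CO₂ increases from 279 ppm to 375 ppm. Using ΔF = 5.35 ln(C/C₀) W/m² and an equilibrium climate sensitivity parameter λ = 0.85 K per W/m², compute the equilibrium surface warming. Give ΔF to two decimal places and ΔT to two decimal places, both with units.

ΔF = 1.58 W/m²; ΔT = 1.34 K

CO₂: 5.35 × ln(375/279) = 5.35 × ln(1.34409) = 5.35 × 0.29572 = 1.5821 W/m².
ΔT = λ ΔF = 0.85 × 1.58 = 1.3430 K.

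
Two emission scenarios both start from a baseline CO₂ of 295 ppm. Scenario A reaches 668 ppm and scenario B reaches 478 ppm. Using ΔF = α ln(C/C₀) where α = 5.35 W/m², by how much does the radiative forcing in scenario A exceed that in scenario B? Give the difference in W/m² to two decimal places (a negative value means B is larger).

ΔF_A − ΔF_B = 1.79 W/m²

ΔF_A = 5.35 ln(668/295) = 5.35 × 0.81731 = 4.3726 W/m².
ΔF_B = 5.35 ln(478/295) = 5.35 × 0.48264 = 2.5821 W/m².
Difference: 4.3726 − 2.5821 = 1.7905 W/m².
(Equivalently, ΔF_A − ΔF_B = 5.35 ln(668/478) = 5.35 × 0.33468 = 1.7905 W/m².)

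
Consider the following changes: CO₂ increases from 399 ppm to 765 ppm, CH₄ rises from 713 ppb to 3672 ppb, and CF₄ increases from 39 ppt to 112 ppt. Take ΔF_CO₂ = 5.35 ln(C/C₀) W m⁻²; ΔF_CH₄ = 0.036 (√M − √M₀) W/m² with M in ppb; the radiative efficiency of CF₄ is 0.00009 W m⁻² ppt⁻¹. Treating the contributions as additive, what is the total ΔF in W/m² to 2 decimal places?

CO₂: 5.35 × ln(765/399) = 5.35 × ln(1.91729) = 5.35 × 0.65091 = 3.4824 W/m².
CH₄: 0.036 × (√3672 − √713) = 0.036 × (60.5970 − 26.7021) = 0.036 × 33.8949 = 1.2202 W/m².
CF₄: ΔF = 0.00009 × (112 − 39) = 0.00009 × 73 = 0.0066 W/m².
Total ΔF = 3.4824 + 1.2202 + 0.0066 = 4.7092 W/m².

ΔF = 4.71 W/m²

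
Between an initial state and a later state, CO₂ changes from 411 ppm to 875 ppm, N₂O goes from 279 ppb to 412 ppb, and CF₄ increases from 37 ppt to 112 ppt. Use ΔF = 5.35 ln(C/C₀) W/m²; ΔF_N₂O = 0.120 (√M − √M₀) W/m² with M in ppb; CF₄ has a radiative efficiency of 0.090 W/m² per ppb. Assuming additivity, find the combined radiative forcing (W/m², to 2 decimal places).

ΔF = 4.48 W/m²

CO₂: 5.35 × ln(875/411) = 5.35 × ln(2.12895) = 5.35 × 0.75563 = 4.0426 W/m².
N₂O: 0.120 × (√412 − √279) = 0.120 × (20.2978 − 16.7033) = 0.120 × 3.5945 = 0.4313 W/m².
CF₄: Δ = 112 − 37 = 75 ppt = 0.075 ppb; ΔF = 0.090 × 0.075 = 0.0068 W/m².
Total ΔF = 4.0426 + 0.4313 + 0.0068 = 4.4807 W/m².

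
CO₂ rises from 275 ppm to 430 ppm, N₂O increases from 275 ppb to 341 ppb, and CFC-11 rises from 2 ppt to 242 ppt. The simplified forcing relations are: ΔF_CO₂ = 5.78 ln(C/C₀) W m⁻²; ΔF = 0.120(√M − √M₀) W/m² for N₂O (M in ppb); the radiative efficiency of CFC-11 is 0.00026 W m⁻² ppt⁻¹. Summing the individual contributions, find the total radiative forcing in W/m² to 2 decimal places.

ΔF = 2.87 W/m²

CO₂: 5.78 × ln(430/275) = 5.78 × ln(1.56364) = 5.78 × 0.44702 = 2.5838 W/m².
N₂O: 0.120 × (√341 − √275) = 0.120 × (18.4662 − 16.5831) = 0.120 × 1.8831 = 0.2260 W/m².
CFC-11: ΔF = 0.00026 × (242 − 2) = 0.00026 × 240 = 0.0624 W/m².
Total ΔF = 2.5838 + 0.2260 + 0.0624 = 2.8722 W/m².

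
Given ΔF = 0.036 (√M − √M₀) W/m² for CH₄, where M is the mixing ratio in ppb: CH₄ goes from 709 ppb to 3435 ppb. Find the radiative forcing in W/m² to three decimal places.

ΔF = 1.151 W/m²

CH₄: 0.036 × (√3435 − √709) = 0.036 × (58.6089 − 26.6271) = 0.036 × 31.9818 = 1.1513 W/m².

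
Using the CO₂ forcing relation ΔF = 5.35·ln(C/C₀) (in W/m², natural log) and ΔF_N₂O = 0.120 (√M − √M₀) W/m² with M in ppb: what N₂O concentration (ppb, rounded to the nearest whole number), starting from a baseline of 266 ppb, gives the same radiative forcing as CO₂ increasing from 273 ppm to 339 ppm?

M ≈ 674 ppb

CO₂ forcing: 5.35 × ln(339/273) = 5.35 × 0.216528 = 1.15842 W/m².
Set 0.120(√M − √266) = 1.15842: √M = 1.15842/0.120 + √266 = 9.6535 + 16.3095 = 25.9630.
M = (25.9630)² = 674.08 ppb.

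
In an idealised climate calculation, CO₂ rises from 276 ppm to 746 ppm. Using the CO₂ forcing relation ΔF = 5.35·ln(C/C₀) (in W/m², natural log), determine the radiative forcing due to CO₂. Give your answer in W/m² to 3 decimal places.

ΔF = 5.320 W/m²

CO₂: 5.35 × ln(746/276) = 5.35 × ln(2.70290) = 5.35 × 0.99433 = 5.3197 W/m².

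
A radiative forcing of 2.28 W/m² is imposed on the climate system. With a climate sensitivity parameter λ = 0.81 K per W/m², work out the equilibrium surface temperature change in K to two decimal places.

ΔT = 1.85 K

ΔT = λ ΔF = 0.81 × 2.28 = 1.8468 K.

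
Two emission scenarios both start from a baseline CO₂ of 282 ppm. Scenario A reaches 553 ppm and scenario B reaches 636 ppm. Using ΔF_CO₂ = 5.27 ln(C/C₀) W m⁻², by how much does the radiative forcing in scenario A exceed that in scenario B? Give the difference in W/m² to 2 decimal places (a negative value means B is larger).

ΔF_A = 5.27 ln(553/282) = 5.27 × 0.67345 = 3.5491 W/m².
ΔF_B = 5.27 ln(636/282) = 5.27 × 0.81329 = 4.2860 W/m².
Difference: 3.5491 − 4.2860 = -0.7369 W/m².

ΔF_A − ΔF_B = -0.74 W/m²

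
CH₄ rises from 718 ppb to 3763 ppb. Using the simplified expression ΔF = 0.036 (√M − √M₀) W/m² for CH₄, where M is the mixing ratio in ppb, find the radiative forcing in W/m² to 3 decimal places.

CH₄: 0.036 × (√3763 − √718) = 0.036 × (61.3433 − 26.7955) = 0.036 × 34.5478 = 1.2437 W/m².

ΔF = 1.244 W/m²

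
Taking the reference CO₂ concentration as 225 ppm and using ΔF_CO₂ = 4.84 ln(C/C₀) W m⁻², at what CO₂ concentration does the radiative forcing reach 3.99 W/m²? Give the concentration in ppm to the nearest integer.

Set 4.84 ln(C/225) = 3.99, so ln(C/225) = 3.99/4.84 = 0.82438.
Then C/225 = e^0.82438 = 2.28047, giving C = 225 × 2.28047 = 513.11 ppm.

C ≈ 513 ppm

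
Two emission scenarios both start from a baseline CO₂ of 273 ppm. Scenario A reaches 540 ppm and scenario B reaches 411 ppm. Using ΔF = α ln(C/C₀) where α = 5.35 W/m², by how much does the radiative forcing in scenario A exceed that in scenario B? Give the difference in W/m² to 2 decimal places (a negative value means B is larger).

ΔF_A = 5.35 ln(540/273) = 5.35 × 0.68210 = 3.6492 W/m².
ΔF_B = 5.35 ln(411/273) = 5.35 × 0.40912 = 2.1888 W/m².
Difference: 3.6492 − 2.1888 = 1.4604 W/m².

ΔF_A − ΔF_B = 1.46 W/m²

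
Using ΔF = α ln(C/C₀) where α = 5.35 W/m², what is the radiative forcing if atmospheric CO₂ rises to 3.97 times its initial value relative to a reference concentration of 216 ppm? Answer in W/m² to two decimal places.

ΔF = 5.35 × ln(3.97) = 5.35 × 1.37877 = 7.3764 W/m².

ΔF = 7.38 W/m²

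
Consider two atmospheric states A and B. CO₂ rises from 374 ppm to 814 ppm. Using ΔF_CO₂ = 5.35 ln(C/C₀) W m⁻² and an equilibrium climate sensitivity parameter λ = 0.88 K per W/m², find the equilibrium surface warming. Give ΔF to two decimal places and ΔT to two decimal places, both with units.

CO₂: 5.35 × ln(814/374) = 5.35 × ln(2.17647) = 5.35 × 0.77770 = 4.1607 W/m².
ΔT = λ ΔF = 0.88 × 4.16 = 3.6608 K.

ΔF = 4.16 W/m²; ΔT = 3.66 K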